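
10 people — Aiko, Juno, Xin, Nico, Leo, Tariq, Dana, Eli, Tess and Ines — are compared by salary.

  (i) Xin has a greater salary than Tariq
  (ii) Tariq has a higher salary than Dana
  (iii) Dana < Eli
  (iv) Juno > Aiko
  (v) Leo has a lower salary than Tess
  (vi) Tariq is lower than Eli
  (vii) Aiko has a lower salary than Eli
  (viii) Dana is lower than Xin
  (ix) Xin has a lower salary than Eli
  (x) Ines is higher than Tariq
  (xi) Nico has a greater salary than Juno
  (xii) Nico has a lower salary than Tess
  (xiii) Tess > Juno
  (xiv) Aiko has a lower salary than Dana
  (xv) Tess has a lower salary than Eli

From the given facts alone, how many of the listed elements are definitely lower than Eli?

From Eli the given relations immediately reach Aiko, Dana, Tariq, Xin, Tess.
From those, Juno, Nico, Leo — 8 in total.
Nothing else is reachable below Eli; 8 in all.

8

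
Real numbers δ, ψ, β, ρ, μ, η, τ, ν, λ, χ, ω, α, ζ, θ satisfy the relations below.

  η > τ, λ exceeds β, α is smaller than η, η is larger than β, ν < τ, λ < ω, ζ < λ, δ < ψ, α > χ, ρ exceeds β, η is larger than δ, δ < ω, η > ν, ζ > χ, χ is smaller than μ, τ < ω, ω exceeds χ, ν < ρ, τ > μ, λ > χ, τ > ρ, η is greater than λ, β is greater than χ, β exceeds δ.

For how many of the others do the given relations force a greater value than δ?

From δ the given relations immediately reach ψ, β, ω, η.
From those, ρ, λ — 6 in total.
From those, τ — 7 in total.
No other element is forced above δ by the given relations, so the count is 7.

7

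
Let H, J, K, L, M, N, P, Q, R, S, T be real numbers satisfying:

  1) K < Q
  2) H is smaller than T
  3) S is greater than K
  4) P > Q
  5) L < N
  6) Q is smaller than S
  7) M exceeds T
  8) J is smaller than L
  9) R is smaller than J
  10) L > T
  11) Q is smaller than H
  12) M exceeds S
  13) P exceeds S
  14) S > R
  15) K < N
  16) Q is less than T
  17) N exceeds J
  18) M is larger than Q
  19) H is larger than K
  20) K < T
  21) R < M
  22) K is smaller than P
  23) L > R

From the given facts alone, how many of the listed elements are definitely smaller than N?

Directly below N: K, J, L.
One step further: R, T (5 so far).
One step further: Q, H (7 so far).
No other element is forced below N by the given relations, so the count is 7.

7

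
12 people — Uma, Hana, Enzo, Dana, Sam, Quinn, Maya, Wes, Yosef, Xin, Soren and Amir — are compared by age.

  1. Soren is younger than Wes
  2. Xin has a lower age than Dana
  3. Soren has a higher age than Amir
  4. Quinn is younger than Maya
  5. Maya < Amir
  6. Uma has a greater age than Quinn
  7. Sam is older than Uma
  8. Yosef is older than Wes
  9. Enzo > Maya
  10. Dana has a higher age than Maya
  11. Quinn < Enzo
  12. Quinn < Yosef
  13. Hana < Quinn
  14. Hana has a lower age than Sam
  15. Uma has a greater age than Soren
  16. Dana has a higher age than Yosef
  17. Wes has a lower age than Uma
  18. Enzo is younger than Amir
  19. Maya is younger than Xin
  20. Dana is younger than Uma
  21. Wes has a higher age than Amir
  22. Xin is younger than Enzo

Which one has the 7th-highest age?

Amir

Chaining the given pairs: Hana < Quinn < Maya < Xin < Enzo < Amir < Soren < Wes < Yosef < Dana < Uma < Sam.
Counting 7 from the largest end gives Amir.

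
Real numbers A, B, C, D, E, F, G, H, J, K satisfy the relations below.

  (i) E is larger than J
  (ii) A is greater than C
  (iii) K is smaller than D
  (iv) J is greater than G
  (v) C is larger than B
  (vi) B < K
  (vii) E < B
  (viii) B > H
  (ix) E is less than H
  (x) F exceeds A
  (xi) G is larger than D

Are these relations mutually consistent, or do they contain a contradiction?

inconsistent

We have B < K stated directly, yet also K < D < G < J < E < H < B by chaining the others — so K < B. Contradiction.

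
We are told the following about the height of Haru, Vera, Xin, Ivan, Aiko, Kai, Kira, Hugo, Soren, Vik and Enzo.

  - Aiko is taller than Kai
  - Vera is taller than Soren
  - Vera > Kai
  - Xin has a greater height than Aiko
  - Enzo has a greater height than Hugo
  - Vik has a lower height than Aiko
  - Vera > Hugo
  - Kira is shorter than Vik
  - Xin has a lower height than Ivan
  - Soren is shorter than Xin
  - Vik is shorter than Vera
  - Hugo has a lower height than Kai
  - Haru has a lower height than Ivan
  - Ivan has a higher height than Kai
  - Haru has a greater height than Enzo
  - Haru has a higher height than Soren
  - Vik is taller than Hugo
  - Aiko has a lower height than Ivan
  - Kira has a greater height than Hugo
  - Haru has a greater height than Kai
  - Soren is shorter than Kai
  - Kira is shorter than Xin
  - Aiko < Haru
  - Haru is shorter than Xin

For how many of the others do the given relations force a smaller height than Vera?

The elements the relations force below Vera are Hugo, Kira, Soren, Kai, Vik — no chain reaches any other.
That is 5.

5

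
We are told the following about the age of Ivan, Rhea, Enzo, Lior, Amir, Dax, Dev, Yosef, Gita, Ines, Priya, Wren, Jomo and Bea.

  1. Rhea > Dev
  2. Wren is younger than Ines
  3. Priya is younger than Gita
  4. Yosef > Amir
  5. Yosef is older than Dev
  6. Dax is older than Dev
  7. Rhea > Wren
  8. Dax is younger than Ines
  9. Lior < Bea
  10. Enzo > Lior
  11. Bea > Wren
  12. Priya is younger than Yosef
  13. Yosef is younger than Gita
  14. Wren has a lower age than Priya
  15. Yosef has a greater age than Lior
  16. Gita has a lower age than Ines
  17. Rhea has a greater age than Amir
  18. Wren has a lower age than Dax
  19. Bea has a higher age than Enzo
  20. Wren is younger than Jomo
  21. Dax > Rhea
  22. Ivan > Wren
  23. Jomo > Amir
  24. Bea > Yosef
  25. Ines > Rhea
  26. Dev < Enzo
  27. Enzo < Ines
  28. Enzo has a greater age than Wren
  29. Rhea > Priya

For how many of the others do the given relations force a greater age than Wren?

10

From Wren the given relations immediately reach Priya, Rhea, Jomo, Ivan, Enzo, Bea, Dax, Ines.
From those, Yosef, Gita — 10 in total.
No other element is forced above Wren by the given relations, so the count is 10.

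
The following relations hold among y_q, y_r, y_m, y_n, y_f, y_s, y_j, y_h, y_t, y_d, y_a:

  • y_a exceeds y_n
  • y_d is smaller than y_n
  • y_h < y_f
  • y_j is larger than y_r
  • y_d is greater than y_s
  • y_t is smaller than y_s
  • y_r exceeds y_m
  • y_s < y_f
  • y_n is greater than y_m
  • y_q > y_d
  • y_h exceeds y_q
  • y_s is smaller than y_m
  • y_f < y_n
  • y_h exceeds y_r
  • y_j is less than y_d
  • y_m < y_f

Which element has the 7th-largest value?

Piecing the relations together gives one ordering: y_t < y_s < y_m < y_r < y_j < y_d < y_q < y_h < y_f < y_n < y_a.
The 7th largest is y_j.

y_j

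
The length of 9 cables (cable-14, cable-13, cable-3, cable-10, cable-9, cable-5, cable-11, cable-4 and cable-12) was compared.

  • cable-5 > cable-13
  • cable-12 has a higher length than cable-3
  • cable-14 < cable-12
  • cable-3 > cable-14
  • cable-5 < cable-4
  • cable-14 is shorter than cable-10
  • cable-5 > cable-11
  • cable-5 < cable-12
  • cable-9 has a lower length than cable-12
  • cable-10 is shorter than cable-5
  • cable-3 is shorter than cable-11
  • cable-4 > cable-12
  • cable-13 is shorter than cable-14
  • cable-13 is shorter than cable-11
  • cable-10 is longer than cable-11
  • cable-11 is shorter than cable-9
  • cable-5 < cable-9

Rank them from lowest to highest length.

cable-13 < cable-14 < cable-3 < cable-11 < cable-10 < cable-5 < cable-9 < cable-12 < cable-4

The consecutive links are each given: cable-13 < cable-14; cable-14 < cable-3; cable-3 < cable-11; cable-11 < cable-10; cable-10 < cable-5; cable-5 < cable-9; cable-9 < cable-12; cable-12 < cable-4.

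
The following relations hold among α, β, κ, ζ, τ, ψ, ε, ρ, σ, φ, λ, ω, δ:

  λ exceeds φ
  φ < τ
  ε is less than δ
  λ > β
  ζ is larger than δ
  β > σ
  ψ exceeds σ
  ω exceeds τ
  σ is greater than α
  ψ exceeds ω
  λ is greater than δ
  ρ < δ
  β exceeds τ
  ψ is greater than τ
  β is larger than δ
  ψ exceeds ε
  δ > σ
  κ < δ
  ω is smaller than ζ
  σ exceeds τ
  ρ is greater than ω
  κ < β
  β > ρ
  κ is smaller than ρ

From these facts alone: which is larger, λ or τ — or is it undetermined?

τ < ω and ω < ρ give τ < ρ.
Then ρ < δ extends the chain to δ.
Then δ < β extends the chain to β.
Then β < λ extends the chain to λ.
So λ is larger.

λ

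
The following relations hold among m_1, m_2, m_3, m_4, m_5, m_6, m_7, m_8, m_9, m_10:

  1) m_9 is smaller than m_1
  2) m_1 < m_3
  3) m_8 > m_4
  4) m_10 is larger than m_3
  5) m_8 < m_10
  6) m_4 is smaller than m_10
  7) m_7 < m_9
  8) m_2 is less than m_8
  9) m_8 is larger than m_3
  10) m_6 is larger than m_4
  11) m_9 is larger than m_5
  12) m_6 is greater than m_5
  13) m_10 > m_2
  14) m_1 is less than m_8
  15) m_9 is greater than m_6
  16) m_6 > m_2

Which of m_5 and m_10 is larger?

m_10

Following the relations from m_5: m_5 < m_6 < m_9 < m_1 < m_3 < m_8 < m_10.
So m_5 < m_10; m_10 is the larger of the two.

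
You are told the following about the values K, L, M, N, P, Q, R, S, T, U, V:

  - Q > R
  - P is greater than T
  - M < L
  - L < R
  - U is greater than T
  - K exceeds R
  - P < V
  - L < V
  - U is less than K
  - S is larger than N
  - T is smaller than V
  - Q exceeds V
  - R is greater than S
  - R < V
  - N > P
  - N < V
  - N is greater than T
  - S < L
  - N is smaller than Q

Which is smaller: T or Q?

T

Link the given pairs in sequence: T < P; P < N; N < S; S < R; R < V; V < Q.
Together: T < P < N < S < R < V < Q.
So T < Q; T is the smaller of the two.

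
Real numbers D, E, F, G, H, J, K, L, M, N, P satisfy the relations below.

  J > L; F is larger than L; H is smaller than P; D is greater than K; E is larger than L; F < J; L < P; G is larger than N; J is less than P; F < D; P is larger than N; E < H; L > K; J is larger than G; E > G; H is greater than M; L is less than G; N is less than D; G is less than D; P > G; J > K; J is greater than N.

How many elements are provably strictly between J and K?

The relations place K below J. An element lies strictly between them when it is forced above K and also forced below J.
Above K: {L, F, G, E, D, H, P}. Below J: {N, L, F, G}.
Intersection: {L, F, G} — 3.

3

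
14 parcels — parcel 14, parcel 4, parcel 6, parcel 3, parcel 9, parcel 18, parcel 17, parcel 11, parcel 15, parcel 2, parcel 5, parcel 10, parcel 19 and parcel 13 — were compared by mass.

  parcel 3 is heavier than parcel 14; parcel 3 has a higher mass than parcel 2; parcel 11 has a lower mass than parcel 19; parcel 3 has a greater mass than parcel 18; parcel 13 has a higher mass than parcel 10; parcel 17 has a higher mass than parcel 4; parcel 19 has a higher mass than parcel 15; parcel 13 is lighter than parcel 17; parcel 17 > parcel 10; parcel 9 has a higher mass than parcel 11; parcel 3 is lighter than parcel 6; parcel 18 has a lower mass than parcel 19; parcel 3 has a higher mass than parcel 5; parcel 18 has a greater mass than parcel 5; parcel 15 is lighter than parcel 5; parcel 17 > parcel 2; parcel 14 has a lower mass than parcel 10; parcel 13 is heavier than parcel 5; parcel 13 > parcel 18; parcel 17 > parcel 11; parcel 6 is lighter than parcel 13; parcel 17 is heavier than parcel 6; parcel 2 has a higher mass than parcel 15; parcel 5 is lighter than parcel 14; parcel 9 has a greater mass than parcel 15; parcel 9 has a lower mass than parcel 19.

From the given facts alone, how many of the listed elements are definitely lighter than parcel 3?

From parcel 3 the given relations immediately reach parcel 5, parcel 14, parcel 18, parcel 2.
From those, parcel 15 — 5 in total.
Nothing else is reachable below parcel 3; 5 in all.

5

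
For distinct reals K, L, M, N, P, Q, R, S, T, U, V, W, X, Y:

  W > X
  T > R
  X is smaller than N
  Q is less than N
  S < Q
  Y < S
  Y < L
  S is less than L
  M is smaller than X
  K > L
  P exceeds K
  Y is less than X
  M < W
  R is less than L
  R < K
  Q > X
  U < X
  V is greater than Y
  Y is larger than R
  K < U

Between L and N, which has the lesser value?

L < K and K < U give L < U.
Then U < X extends the chain to X.
With X < Q: L < K < U < X < Q.
Then Q < N extends the chain to N.
So L < N; L is the smaller of the two.

L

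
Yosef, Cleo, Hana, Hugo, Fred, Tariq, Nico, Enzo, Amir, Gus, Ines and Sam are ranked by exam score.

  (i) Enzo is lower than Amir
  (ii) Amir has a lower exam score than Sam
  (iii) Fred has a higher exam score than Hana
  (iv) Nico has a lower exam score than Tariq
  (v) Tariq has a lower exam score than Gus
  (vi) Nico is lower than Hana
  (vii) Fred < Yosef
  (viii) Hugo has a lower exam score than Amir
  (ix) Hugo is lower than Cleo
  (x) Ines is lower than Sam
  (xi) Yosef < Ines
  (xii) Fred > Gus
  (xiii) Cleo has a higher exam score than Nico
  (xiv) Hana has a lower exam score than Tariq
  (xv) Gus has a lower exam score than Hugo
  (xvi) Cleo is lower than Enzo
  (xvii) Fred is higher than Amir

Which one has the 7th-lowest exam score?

Enzo

The consecutive relations fix a unique order: Nico < Hana < Tariq < Gus < Hugo < Cleo < Enzo < Amir < Fred < Yosef < Ines < Sam.
The 7th smallest is Enzo.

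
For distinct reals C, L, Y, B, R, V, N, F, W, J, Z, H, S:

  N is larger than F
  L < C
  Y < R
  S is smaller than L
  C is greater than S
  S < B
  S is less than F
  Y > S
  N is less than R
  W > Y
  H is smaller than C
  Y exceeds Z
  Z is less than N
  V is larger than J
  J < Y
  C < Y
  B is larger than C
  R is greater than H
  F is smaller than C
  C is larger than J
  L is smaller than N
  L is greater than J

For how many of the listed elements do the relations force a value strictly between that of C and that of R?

Chaining upward from C reaches: Y, W, B.
Chaining downward from R reaches: S, J, Z, L, H, F, Y, N.
Strictly between C and R are those in both lists: Y — 1 element.

1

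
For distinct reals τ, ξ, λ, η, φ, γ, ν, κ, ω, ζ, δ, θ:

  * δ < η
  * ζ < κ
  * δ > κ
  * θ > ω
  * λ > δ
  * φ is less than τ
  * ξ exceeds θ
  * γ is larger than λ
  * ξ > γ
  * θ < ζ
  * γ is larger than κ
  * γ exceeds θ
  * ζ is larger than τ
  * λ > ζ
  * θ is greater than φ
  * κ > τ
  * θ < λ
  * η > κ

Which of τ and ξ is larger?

ξ

τ < ζ and ζ < κ give τ < κ.
Then κ < δ extends the chain to δ.
With δ < λ: τ < ζ < κ < δ < λ.
Then λ < γ extends the chain to γ.
Then γ < ξ extends the chain to ξ.
So τ < ξ; ξ is the larger of the two.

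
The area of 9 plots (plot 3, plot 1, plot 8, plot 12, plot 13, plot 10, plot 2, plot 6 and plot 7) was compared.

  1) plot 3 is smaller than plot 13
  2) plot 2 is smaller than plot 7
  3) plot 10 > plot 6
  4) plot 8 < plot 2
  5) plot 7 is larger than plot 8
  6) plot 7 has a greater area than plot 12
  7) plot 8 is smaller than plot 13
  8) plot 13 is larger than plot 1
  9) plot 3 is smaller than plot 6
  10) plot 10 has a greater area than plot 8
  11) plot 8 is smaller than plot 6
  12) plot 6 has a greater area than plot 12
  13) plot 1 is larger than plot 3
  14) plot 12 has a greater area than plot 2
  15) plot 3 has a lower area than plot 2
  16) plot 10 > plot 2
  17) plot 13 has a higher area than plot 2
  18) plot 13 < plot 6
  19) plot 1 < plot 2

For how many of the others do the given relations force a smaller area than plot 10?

The elements the relations force below plot 10 are plot 3, plot 8, plot 1, plot 2, plot 13, plot 12, plot 6 — no chain reaches any other.
That is 7.

7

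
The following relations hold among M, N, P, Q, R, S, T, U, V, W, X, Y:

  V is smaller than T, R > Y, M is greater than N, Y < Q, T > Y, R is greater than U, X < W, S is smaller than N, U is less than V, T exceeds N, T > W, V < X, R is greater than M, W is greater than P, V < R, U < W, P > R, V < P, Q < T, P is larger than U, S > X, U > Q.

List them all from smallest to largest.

Y < Q < U < V < X < S < N < M < R < P < W < T

The consecutive links are each given: Y < Q; Q < U; U < V; V < X; X < S; S < N; N < M; M < R; R < P; P < W; W < T.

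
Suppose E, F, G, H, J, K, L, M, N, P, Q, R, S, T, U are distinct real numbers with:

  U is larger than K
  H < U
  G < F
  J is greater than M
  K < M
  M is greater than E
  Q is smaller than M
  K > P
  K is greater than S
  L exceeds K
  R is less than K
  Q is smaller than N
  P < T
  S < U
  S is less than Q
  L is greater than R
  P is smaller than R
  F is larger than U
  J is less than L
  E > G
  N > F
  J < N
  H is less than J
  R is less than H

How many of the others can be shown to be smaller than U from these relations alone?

Directly below U: S, H, K.
One step further: P, R (5 so far).
No other element is forced below U by the given relations, so the count is 5.

5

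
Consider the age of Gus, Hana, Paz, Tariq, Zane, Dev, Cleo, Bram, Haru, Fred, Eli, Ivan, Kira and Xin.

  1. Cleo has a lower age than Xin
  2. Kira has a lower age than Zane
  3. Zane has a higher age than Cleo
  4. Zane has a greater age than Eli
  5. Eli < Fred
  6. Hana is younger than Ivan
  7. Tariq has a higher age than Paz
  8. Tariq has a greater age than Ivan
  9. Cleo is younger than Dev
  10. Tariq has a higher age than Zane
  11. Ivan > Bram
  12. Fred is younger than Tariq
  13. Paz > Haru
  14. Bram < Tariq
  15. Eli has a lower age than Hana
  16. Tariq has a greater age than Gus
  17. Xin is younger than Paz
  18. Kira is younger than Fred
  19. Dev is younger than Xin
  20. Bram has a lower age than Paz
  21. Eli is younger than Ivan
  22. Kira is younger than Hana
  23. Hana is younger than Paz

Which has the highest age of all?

Gus is not greatest since Gus < Tariq; Eli is not greatest since Eli < Ivan; Kira is not greatest since Kira < Zane; Cleo is not greatest since Cleo < Dev; Bram is not greatest since Bram < Ivan; Haru is not greatest since Haru < Paz; Dev is not greatest since Dev < Xin; Hana is not greatest since Hana < Ivan; Zane is not greatest since Zane < Tariq; Ivan is not greatest since Ivan < Tariq; Fred is not greatest since Fred < Tariq; Xin is not greatest since Xin < Paz; Paz is not greatest since Paz < Tariq.
Only Tariq has nothing above it, so Tariq is the highest age.

Tariq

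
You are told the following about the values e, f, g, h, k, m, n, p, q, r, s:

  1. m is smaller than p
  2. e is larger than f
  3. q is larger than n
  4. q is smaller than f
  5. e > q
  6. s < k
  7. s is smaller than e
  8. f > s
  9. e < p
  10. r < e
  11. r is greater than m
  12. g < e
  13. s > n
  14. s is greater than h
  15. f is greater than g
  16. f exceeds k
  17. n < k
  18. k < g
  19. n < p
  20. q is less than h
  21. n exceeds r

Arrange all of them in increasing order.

Nothing is placed below m, so it is least; from there m < r; r < n; n < q; q < h; h < s; s < k; k < g; g < f; f < e; e < p, each given directly.

m < r < n < q < h < s < k < g < f < e < p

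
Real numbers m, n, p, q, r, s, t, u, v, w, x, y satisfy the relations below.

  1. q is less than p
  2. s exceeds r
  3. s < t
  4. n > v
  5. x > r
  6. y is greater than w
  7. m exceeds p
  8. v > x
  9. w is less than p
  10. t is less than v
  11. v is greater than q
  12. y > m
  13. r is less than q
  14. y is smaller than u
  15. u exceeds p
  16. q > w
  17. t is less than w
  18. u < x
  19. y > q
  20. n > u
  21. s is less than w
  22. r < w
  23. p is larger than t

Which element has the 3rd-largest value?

x

The consecutive relations fix a unique order: r < s < t < w < q < p < m < y < u < x < v < n.
The 3rd largest is x.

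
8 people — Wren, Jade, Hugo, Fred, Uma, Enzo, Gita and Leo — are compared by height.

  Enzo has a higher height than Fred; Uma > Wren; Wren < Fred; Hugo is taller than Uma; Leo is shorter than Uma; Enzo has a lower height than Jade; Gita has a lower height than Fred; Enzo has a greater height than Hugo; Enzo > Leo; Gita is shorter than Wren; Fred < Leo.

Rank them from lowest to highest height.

Each adjacent pair is fixed by a given relation: Gita < Wren; Wren < Fred; Fred < Leo; Leo < Uma; Uma < Hugo; Hugo < Enzo; Enzo < Jade. Chaining them end to end gives the full order.

Gita < Wren < Fred < Leo < Uma < Hugo < Enzo < Jade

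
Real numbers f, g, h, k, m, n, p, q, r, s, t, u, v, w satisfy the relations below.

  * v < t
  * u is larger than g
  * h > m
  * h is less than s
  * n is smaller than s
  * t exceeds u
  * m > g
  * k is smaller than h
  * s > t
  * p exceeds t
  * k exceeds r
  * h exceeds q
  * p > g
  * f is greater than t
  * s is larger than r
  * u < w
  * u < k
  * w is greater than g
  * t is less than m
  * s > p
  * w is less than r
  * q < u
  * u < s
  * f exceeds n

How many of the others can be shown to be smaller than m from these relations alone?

5

Directly below m: g, t.
One step further: u, v (4 so far).
One step further: q (5 so far).
Nothing else is reachable below m; 5 in all.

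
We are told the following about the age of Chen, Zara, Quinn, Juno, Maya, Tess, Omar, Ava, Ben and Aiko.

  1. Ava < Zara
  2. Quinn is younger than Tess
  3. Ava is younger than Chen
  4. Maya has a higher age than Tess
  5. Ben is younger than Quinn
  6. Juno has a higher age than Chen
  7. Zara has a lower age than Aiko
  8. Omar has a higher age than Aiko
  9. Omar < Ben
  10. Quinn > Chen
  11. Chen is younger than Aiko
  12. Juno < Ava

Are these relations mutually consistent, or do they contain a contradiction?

inconsistent

We have Ava < Chen stated directly, yet also Chen < Juno < Ava by chaining the others — so Chen < Ava. Contradiction.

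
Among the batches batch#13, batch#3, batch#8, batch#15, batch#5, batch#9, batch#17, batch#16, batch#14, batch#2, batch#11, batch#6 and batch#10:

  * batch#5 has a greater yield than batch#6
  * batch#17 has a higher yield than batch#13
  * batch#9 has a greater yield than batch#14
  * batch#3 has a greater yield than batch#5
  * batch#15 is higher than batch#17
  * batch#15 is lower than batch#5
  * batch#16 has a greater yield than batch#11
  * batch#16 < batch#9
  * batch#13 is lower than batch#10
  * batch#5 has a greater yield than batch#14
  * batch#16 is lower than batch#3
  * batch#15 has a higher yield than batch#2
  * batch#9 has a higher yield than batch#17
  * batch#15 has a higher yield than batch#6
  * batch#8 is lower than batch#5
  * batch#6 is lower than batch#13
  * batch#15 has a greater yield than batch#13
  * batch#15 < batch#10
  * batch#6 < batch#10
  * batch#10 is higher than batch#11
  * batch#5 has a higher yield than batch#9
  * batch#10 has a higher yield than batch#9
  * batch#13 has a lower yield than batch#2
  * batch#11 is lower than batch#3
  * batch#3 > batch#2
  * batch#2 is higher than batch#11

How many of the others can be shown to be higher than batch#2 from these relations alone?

Directly above batch#2: batch#15, batch#3.
One step further: batch#10, batch#5 (4 so far).
No other element is forced above batch#2 by the given relations, so the count is 4.

4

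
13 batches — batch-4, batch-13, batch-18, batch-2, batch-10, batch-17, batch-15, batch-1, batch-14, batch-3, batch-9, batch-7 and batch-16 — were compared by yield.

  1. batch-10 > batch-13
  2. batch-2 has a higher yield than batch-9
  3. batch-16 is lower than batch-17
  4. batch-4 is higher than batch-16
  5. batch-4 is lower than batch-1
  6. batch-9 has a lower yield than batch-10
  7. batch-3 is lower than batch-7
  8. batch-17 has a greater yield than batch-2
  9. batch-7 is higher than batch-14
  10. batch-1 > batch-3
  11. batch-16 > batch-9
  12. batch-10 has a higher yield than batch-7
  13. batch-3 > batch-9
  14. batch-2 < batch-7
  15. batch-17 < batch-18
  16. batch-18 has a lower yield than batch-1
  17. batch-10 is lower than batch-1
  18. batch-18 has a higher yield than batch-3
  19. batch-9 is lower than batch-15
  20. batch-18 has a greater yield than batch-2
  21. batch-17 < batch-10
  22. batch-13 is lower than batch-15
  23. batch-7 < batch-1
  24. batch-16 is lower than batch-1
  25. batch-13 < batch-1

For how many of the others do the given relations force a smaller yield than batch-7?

From batch-7 the given relations immediately reach batch-2, batch-14, batch-3.
From those, batch-9 — 4 in total.
No other element is forced below batch-7 by the given relations, so the count is 4.

4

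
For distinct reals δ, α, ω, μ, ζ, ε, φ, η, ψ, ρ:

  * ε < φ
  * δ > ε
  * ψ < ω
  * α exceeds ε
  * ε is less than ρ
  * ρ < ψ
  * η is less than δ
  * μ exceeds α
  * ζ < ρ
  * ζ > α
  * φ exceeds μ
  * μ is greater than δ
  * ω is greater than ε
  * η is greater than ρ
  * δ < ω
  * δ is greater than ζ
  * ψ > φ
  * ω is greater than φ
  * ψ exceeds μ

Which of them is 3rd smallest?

ζ

Chaining the given pairs: ε < α < ζ < ρ < η < δ < μ < φ < ψ < ω.
Counting 3 from the smallest end gives ζ.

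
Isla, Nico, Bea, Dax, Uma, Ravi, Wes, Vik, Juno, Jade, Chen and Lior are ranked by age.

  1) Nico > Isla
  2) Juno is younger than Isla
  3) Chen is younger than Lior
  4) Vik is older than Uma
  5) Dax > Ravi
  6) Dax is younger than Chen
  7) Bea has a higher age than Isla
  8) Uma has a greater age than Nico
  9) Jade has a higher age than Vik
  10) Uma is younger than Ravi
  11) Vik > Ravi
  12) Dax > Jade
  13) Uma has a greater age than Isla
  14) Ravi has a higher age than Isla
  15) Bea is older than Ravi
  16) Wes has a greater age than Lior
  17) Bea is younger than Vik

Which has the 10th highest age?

Nico

The consecutive relations fix a unique order: Juno < Isla < Nico < Uma < Ravi < Bea < Vik < Jade < Dax < Chen < Lior < Wes.
The 10th largest is Nico.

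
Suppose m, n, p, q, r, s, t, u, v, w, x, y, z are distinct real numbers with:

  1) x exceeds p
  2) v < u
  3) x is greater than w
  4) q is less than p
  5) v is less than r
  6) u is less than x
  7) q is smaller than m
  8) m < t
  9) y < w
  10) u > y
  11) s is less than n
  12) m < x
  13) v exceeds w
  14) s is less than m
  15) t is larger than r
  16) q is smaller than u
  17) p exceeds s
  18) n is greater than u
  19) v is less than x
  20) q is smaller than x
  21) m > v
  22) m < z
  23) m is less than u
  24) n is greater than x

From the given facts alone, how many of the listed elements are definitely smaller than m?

The elements the relations force below m are y, s, q, w, v — no chain reaches any other.
That is 5.

5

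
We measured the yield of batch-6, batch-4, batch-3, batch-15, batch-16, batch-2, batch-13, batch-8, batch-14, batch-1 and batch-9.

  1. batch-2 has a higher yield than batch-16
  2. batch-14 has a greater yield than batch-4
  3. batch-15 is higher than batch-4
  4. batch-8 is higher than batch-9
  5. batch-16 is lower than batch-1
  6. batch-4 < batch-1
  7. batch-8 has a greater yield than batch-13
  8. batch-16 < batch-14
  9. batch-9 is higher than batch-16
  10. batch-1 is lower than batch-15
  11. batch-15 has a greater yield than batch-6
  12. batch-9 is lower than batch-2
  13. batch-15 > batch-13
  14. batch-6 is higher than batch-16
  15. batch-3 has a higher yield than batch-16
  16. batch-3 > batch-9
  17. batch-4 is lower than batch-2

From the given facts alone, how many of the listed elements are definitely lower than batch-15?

Directly below batch-15: batch-4, batch-1, batch-13, batch-6.
One step further: batch-16 (5 so far).
No other element is forced below batch-15 by the given relations, so the count is 5.

5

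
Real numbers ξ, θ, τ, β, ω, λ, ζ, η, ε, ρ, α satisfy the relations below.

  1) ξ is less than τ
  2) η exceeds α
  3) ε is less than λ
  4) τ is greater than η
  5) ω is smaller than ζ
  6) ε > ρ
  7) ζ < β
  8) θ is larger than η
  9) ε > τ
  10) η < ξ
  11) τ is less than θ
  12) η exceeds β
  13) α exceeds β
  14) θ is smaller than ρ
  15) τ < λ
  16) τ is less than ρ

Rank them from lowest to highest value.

Nothing is placed below ω, so it is least; from there ω < ζ; ζ < β; β < α; α < η; η < ξ; ξ < τ; τ < θ; θ < ρ; ρ < ε; ε < λ, each given directly.

ω < ζ < β < α < η < ξ < τ < θ < ρ < ε < λ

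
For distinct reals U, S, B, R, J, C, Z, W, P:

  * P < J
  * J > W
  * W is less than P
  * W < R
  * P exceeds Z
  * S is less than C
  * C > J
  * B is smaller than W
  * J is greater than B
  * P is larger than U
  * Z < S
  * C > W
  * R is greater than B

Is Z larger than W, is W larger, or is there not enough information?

undetermined

Following every chain through W: above W we get P, R, J, C; below W we get B.
Z is not reached, and no chain runs the other way from Z to W.
So the given relations leave the order of W and Z undetermined.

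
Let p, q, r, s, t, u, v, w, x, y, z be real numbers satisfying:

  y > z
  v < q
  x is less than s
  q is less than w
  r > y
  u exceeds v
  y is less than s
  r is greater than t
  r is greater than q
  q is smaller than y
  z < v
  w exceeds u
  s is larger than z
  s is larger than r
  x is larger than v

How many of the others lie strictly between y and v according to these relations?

1

Chaining upward from v reaches: u, q, x, r, s, w.
Chaining downward from y reaches: z, q.
Strictly between v and y are those in both lists: q — 1 element.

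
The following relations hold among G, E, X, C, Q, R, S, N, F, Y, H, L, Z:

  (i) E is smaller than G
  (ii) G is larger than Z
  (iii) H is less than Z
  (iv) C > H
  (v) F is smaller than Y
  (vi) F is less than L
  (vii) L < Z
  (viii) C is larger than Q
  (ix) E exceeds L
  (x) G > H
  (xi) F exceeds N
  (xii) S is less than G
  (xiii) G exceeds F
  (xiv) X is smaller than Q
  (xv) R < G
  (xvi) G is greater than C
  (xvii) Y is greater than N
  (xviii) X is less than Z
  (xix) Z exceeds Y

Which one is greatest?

G

Chaining downward from G: directly below it, H, F, R, S, Z, C, E; then X, N, Q, L, Y.
That covers every other element, and nothing is given above G, so G is the greatest.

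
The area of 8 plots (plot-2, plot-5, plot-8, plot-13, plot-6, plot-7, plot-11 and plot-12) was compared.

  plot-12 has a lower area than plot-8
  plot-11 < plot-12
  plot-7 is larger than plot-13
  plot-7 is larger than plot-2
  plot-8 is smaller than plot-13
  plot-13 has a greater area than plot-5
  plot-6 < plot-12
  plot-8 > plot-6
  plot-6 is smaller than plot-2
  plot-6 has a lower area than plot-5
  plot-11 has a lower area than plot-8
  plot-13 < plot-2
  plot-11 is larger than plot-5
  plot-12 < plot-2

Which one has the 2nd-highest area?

plot-2

Piecing the relations together gives one ordering: plot-6 < plot-5 < plot-11 < plot-12 < plot-8 < plot-13 < plot-2 < plot-7.
The 2nd largest is plot-2.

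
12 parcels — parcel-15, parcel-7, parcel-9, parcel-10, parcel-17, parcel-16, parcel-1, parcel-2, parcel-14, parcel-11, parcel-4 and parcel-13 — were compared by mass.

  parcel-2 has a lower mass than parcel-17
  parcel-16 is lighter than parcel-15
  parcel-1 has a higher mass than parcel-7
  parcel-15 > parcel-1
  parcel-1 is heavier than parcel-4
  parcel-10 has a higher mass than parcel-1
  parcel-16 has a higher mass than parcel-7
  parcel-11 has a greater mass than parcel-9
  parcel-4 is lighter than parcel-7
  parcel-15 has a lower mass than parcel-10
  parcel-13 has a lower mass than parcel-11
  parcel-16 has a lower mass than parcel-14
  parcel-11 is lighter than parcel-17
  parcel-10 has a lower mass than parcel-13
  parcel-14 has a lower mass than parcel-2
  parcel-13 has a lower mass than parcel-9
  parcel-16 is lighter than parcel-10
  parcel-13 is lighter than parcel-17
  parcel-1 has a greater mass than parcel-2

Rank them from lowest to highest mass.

Each adjacent pair is fixed by a given relation: parcel-4 < parcel-7; parcel-7 < parcel-16; parcel-16 < parcel-14; parcel-14 < parcel-2; parcel-2 < parcel-1; parcel-1 < parcel-15; parcel-15 < parcel-10; parcel-10 < parcel-13; parcel-13 < parcel-9; parcel-9 < parcel-11; parcel-11 < parcel-17. Chaining them end to end gives the full order.

parcel-4 < parcel-7 < parcel-16 < parcel-14 < parcel-2 < parcel-1 < parcel-15 < parcel-10 < parcel-13 < parcel-9 < parcel-11 < parcel-17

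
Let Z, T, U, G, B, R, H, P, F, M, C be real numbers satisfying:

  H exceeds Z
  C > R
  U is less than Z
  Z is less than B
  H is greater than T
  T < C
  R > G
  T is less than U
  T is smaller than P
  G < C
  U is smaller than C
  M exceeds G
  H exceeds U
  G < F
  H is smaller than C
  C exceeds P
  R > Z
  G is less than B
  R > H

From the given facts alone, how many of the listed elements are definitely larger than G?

Directly above G: R, B, F, M, C.
Nothing else is reachable above G; 5 in all.

5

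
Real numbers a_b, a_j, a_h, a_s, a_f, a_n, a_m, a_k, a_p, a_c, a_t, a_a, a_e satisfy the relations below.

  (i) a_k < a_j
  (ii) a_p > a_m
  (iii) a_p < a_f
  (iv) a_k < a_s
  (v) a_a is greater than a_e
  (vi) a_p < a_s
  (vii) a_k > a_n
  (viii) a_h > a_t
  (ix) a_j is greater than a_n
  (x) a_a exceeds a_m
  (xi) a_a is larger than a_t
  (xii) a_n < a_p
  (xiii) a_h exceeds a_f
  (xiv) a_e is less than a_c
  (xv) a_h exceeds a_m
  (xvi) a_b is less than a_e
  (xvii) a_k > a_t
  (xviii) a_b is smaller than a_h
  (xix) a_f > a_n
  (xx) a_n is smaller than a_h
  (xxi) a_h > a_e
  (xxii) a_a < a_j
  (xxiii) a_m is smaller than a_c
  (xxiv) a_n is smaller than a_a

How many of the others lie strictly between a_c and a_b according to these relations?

1

Chaining upward from a_b reaches: a_e, a_a, a_j, a_h.
Chaining downward from a_c reaches: a_m, a_e.
Strictly between a_b and a_c are those in both lists: a_e — 1 element.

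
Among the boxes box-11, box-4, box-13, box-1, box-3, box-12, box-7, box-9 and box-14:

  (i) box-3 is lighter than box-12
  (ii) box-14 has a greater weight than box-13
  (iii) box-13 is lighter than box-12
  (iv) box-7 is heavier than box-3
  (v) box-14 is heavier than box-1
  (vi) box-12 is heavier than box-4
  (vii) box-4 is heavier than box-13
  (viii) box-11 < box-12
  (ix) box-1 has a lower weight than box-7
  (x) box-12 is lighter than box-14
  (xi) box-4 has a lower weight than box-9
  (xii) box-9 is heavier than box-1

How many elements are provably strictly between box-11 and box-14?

1

Chaining upward from box-11 reaches: box-12.
Chaining downward from box-14 reaches: box-1, box-13, box-4, box-3, box-12.
Strictly between box-11 and box-14 are those in both lists: box-12 — 1 element.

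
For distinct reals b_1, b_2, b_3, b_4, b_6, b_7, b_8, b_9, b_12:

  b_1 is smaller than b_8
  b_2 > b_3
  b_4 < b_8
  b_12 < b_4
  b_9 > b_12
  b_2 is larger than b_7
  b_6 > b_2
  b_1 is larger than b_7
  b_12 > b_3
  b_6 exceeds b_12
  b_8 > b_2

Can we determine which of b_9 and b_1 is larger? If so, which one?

Following every chain through b_9: below b_9 we get b_3, b_12.
b_1 is not reached, and no chain runs the other way from b_1 to b_9.
So the given relations leave the order of b_9 and b_1 undetermined.

undetermined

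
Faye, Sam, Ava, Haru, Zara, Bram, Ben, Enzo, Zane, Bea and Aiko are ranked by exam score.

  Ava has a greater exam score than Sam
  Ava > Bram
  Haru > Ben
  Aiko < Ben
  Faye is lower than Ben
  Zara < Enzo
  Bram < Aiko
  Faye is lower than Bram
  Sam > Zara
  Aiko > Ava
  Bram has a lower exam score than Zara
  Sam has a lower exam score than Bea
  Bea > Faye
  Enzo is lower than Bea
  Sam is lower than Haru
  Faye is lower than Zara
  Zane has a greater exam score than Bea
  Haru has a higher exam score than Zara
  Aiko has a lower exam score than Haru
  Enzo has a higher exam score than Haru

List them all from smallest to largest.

Faye < Bram < Zara < Sam < Ava < Aiko < Ben < Haru < Enzo < Bea < Zane

Nothing is placed below Faye, so it is least; from there Faye < Bram; Bram < Zara; Zara < Sam; Sam < Ava; Ava < Aiko; Aiko < Ben; Ben < Haru; Haru < Enzo; Enzo < Bea; Bea < Zane, each given directly.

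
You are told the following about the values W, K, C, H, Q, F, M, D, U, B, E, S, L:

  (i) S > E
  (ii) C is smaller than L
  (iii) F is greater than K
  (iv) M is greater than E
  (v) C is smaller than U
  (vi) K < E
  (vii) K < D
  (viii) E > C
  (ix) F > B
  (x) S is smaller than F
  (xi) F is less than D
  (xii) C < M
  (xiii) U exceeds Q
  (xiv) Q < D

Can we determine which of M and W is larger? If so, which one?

undetermined

Following every chain through W: nothing is chained to W.
M is not reached, and no chain runs the other way from M to W.
So the given relations leave the order of W and M undetermined.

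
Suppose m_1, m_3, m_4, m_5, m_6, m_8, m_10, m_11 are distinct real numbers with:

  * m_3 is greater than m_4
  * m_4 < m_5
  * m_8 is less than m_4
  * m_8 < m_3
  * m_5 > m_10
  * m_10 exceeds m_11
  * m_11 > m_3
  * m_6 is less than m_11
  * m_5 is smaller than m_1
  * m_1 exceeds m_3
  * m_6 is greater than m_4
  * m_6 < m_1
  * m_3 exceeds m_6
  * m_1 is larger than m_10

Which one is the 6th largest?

Piecing the relations together gives one ordering: m_8 < m_4 < m_6 < m_3 < m_11 < m_10 < m_5 < m_1.
The 6th largest is m_6.

m_6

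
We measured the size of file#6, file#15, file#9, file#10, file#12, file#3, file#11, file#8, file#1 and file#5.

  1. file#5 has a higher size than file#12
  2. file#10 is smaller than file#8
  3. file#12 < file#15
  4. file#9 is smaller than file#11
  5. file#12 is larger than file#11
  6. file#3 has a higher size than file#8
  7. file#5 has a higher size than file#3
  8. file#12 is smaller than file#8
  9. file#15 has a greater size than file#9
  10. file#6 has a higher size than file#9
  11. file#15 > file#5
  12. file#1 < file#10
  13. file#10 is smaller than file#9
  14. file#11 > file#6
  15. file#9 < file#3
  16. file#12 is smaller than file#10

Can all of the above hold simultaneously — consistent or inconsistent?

inconsistent

Chaining the given relations yields file#10 < file#9 < file#6 < file#11 < file#12, so file#10 < file#12. But one relation states file#12 < file#10. These cannot both hold.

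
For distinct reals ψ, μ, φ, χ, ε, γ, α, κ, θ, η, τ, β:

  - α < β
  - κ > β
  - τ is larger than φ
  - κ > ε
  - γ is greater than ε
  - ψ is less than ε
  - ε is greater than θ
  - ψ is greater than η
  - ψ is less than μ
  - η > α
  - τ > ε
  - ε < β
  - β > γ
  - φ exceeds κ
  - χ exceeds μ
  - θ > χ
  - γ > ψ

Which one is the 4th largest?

Piecing the relations together gives one ordering: α < η < ψ < μ < χ < θ < ε < γ < β < κ < φ < τ.
Counting 4 from the largest end gives β.

β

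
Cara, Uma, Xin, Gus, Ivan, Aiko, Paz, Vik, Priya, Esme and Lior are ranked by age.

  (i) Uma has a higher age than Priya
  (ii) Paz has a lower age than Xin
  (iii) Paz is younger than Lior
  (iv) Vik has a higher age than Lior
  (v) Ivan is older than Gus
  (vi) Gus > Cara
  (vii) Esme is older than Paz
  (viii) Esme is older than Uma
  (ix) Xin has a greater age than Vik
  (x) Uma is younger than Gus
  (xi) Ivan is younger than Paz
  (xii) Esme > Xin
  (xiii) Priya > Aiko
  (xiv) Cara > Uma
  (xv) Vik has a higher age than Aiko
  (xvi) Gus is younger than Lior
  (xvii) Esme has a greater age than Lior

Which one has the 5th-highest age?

Chaining the given pairs: Aiko < Priya < Uma < Cara < Gus < Ivan < Paz < Lior < Vik < Xin < Esme.
Counting 5 from the largest end gives Paz.

Paz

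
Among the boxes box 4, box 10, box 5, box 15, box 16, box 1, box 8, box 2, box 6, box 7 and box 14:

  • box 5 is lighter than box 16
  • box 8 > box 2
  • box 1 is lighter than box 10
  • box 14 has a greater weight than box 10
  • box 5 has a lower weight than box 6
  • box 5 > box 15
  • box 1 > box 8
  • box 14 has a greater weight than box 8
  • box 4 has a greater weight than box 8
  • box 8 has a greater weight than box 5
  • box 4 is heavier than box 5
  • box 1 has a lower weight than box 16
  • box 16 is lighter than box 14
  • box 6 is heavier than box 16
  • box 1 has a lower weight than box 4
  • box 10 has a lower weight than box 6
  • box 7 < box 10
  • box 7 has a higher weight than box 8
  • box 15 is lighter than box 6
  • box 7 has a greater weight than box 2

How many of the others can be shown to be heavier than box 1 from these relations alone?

Directly above box 1: box 16, box 10, box 4.
One step further: box 6, box 14 (5 so far).
No other element is forced above box 1 by the given relations, so the count is 5.

5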